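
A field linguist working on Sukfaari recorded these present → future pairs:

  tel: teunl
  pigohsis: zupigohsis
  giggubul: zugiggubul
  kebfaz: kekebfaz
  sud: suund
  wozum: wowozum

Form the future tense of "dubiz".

tel and giggubul both end in -l yet inflect differently (teunl, zugiggubul), so the final letter is not what conditions the rule; the number of vowels is.
"dubiz" has 2 vowels. The stems with 2 vowels (kebfaz → kekebfaz, wozum → wowozum) repeat the first consonant+vowel as a prefix.
The other patterns: stems with 1 vowel insert -un- after the first vowel; stems with 3 vowels add the prefix zu-.
So dubiz → dudubiz.

dudubiz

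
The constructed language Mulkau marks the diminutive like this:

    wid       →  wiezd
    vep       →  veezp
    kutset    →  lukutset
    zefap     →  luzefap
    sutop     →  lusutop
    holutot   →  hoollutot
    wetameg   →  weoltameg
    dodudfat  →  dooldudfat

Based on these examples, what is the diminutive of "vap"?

"vap" has 1 vowel. The stems with 1 vowel (wid → wiezd, vep → veezp) insert -ez- after the first vowel.
So vap → vaezp.

vaezp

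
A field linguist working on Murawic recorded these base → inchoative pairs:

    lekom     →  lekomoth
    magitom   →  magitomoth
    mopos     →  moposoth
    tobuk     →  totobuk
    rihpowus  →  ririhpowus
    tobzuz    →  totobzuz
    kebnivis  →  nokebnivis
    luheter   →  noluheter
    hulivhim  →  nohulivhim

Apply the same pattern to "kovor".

mopos and rihpowus both end in -s yet inflect differently (moposoth, ririhpowus), so the final letter is not what conditions the rule; the last vowel is.
"kovor" has last vowel 'o'. The stems whose last vowel is 'o' (lekom → lekomoth, magitom → magitomoth, mopos → moposoth) add -oth.
So kovor → kovoroth.

kovoroth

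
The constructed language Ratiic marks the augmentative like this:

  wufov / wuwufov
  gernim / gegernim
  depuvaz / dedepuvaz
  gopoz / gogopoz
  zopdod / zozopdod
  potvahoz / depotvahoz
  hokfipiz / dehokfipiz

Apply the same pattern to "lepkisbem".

potvahoz and gopoz both end in -z yet inflect differently (depotvahoz, gogopoz), so the final letter is not what conditions the rule; the number of vowels is.
"lepkisbem" has 3 vowels. The stems with 3 vowels (depuvaz → dedepuvaz, potvahoz → depotvahoz, hokfipiz → dehokfipiz) add the prefix de-.
The other pattern: stems with 2 vowels repeat the first consonant+vowel as a prefix.
So lepkisbem → delepkisbem.

delepkisbem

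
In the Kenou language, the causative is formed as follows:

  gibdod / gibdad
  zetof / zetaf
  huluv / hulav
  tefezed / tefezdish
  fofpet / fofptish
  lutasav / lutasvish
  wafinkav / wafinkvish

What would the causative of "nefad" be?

nefdish

gibdod and tefezed both end in -d yet inflect differently (gibdad, tefezdish), so the final letter is not what conditions the rule; the last vowel is.
"nefad" has last vowel 'a'. The stems whose last vowel is 'a' (lutasav → lutasvish, wafinkav → wafinkvish) delete the last vowel and add -ish.
The other pattern: stems whose last vowel is 'o' or 'u' change the last vowel to 'a'.
So nefad → nefdish.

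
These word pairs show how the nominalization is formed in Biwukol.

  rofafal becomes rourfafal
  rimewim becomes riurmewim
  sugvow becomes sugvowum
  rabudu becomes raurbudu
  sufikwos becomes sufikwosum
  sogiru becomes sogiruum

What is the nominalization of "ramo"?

raurmo

"ramo" begins with r-. The stems beginning with r- (rabudu → raurbudu, rimewim → riurmewim, rofafal → rourfafal) insert -ur- after the first vowel.
The other pattern: stems beginning with s- add -um.
So ramo → raurmo.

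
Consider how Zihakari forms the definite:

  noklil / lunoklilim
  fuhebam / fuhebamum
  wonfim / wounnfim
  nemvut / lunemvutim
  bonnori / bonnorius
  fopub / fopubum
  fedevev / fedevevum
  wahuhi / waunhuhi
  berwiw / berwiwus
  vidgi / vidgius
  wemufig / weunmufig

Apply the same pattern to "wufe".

fuhebam and wonfim both end in -m yet inflect differently (fuhebamum, wounnfim), so the final letter is not what conditions the rule; the first letter is.
"wufe" begins with w-. The stems beginning with w- (wonfim → wounnfim, wahuhi → waunhuhi, wemufig → weunmufig) insert -un- after the first vowel.
The other patterns: stems beginning with f- add -um; stems beginning with n- add lu- … -im around the stem; stems beginning with b- or v- add -us.
So wufe → wuunfe.

wuunfe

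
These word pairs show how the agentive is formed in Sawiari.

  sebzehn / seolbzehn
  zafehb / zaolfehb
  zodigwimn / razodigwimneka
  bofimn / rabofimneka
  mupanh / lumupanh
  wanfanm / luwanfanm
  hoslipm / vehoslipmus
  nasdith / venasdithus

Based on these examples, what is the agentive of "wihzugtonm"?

"wihzugtonm" has second-to-last letter 'n'. The stems whose second-to-last letter is 'n' (mupanh → lumupanh, wanfanm → luwanfanm) add the prefix lu-.
The other patterns: stems whose second-to-last letter is 'h' insert -ol- after the first vowel; stems whose second-to-last letter is 'm' add ra- … -eka around the stem; stems whose second-to-last letter is 'p' or 't' add ve- … -us around the stem.
So wihzugtonm → luwihzugtonm.

luwihzugtonm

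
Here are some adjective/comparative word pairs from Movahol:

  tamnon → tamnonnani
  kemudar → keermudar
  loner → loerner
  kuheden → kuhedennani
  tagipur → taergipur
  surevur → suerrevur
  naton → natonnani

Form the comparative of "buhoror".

"buhoror" ends in -r. The stems ending in -r (loner → loerner, tagipur → taergipur, kemudar → keermudar) insert -er- after the first vowel.
So buhoror → buerhoror.

buerhoror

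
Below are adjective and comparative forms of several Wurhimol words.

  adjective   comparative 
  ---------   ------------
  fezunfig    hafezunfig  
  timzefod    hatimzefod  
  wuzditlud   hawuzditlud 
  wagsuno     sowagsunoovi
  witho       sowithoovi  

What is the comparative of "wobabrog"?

hawobabrog

"wobabrog" ends in a consonant. The stems ending in a consonant (wuzditlud → hawuzditlud, fezunfig → hafezunfig, timzefod → hatimzefod) add the prefix ha-.
The other pattern: stems ending in a vowel add so- … -ovi around the stem.
So wobabrog → hawobabrog.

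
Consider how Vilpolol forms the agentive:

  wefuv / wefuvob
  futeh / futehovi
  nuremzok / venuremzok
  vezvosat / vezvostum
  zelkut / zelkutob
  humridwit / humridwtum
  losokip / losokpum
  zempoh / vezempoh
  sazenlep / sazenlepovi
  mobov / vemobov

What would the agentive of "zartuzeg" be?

"zartuzeg" has last vowel 'e'. The stems whose last vowel is 'e' (futeh → futehovi, sazenlep → sazenlepovi) add -ovi.
The other patterns: stems whose last vowel is 'u' add -ob; stems whose last vowel is 'o' add the prefix ve-; stems whose last vowel is 'a' or 'i' delete the last vowel and add -um.
So zartuzeg → zartuzegovi.

zartuzegovi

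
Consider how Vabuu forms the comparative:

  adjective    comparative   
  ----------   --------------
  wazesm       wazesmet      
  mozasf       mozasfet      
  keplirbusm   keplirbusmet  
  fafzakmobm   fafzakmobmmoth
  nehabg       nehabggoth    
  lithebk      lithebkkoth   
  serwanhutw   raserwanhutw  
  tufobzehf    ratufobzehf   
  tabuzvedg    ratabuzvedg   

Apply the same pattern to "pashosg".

pashosget

wazesm and fafzakmobm both end in -m yet inflect differently (wazesmet, fafzakmobmmoth), so the final letter is not what conditions the rule; the second-to-last letter is.
"pashosg" has second-to-last letter 's'. The stems whose second-to-last letter is 's' (wazesm → wazesmet, mozasf → mozasfet, keplirbusm → keplirbusmet) add -et.
The other patterns: stems whose second-to-last letter is 'b' double the final consonant and add -oth; stems whose second-to-last letter is 'd', 'h' or 't' add the prefix ra-.
So pashosg → pashosget.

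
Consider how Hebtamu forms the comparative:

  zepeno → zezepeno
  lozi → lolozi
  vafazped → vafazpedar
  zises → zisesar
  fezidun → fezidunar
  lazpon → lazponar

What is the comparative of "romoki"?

roromoki

zepeno and lazpon both have last vowel 'o' yet inflect differently (zezepeno, lazponar), so the last vowel is not what conditions the rule; whether the stem ends in a vowel or a consonant is.
"romoki" ends in a vowel. The stems ending in a vowel (zepeno → zezepeno, lozi → lolozi) repeat the first consonant+vowel as a prefix.
The other pattern: stems ending in a consonant add -ar.
So romoki → roromoki.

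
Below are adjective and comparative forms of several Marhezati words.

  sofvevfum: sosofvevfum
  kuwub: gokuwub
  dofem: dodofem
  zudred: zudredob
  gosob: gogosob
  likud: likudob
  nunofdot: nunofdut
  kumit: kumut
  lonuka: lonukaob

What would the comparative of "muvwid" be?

gosob and nunofdot both have last vowel 'o' yet inflect differently (gogosob, nunofdut), so the last vowel is not what conditions the rule; the final letter is.
"muvwid" ends in -d. The stems ending in -d (zudred → zudredob, likud → likudob) add -ob.
So muvwid → muvwidob.

muvwidob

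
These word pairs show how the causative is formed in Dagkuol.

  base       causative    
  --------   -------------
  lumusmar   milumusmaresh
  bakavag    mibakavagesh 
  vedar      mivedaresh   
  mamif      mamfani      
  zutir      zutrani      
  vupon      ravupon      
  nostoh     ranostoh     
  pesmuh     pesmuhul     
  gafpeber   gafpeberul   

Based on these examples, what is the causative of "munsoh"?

lumusmar and zutir both end in -r yet inflect differently (milumusmaresh, zutrani), so the final letter is not what conditions the rule; the last vowel is.
"munsoh" has last vowel 'o'. The stems whose last vowel is 'o' (vupon → ravupon, nostoh → ranostoh) add the prefix ra-.
The other patterns: stems whose last vowel is 'a' add mi- … -esh around the stem; stems whose last vowel is 'i' delete the last vowel and add -ani; stems whose last vowel is 'e' or 'u' add -ul.
So munsoh → ramunsoh.

ramunsoh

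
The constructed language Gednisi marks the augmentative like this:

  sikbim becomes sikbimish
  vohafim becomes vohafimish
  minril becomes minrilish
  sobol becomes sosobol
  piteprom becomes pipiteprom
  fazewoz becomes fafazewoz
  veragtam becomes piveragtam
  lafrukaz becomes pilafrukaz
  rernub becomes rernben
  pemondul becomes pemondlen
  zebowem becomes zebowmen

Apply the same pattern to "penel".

penlen

minril and sobol both end in -l yet inflect differently (minrilish, sosobol), so the final letter is not what conditions the rule; the last vowel is.
"penel" has last vowel 'e'. The one such stem in the data (zebowem → zebowmen) deletes the last vowel and adds -en (as do rernub, pemondul), so the same rule applies.
The other patterns: stems whose last vowel is 'i' add -ish; stems whose last vowel is 'o' repeat the first consonant+vowel as a prefix; stems whose last vowel is 'a' add the prefix pi-.
So penel → penlen.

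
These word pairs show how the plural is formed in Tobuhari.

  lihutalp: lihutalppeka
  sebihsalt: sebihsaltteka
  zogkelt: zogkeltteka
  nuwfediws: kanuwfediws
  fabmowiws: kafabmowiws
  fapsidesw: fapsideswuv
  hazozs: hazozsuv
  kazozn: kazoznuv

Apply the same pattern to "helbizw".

helbizwuv

nuwfediws and hazozs both end in -s yet inflect differently (kanuwfediws, hazozsuv), so the final letter is not what conditions the rule; the second-to-last letter is.
"helbizw" has second-to-last letter 'z'. The stems whose second-to-last letter is 'z' (hazozs → hazozsuv, kazozn → kazoznuv) add -uv.
The other patterns: stems whose second-to-last letter is 'l' double the final consonant and add -eka; stems whose second-to-last letter is 'w' add the prefix ka-.
So helbizw → helbizwuv.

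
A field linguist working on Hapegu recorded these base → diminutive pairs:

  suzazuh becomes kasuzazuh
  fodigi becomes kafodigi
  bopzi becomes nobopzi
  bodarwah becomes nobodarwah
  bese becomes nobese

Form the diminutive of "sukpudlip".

kasukpudlip

bopzi and fodigi both end in -i yet inflect differently (nobopzi, kafodigi), so the final letter is not what conditions the rule; the first letter is.
"sukpudlip" begins with s-. The one such stem in the data (suzazuh → kasuzazuh) adds the prefix ka-, so the same rule applies.
So sukpudlip → kasukpudlip.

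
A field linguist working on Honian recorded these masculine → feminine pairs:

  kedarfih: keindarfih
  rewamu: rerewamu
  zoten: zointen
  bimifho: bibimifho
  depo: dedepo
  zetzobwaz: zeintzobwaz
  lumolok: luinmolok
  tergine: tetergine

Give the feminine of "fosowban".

foinsowban

bimifho and lumolok both have last vowel 'o' yet inflect differently (bibimifho, luinmolok), so the last vowel is not what conditions the rule; whether the stem ends in a vowel or a consonant is.
"fosowban" ends in a consonant. The stems ending in a consonant (lumolok → luinmolok, kedarfih → keindarfih, zoten → zointen) insert -in- after the first vowel.
The other pattern: stems ending in a vowel repeat the first consonant+vowel as a prefix.
So fosowban → foinsowban.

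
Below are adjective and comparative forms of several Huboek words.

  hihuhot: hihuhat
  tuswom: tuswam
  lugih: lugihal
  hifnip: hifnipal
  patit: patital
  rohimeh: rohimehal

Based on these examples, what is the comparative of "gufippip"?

gufippipal

hihuhot and patit both end in -t yet inflect differently (hihuhat, patital), so the final letter is not what conditions the rule; the last vowel is.
"gufippip" has last vowel 'i'. The stems whose last vowel is 'i' (lugih → lugihal, hifnip → hifnipal, patit → patital) add -al.
The other pattern: stems whose last vowel is 'o' change the last vowel to 'a'.
So gufippip → gufippipal.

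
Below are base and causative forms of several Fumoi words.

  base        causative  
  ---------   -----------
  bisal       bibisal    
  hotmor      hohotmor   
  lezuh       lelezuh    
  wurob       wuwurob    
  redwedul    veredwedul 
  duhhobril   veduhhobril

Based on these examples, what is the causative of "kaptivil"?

"kaptivil" has 3 vowels. The stems with 3 vowels (redwedul → veredwedul, duhhobril → veduhhobril) add the prefix ve-.
So kaptivil → vekaptivil.

vekaptivil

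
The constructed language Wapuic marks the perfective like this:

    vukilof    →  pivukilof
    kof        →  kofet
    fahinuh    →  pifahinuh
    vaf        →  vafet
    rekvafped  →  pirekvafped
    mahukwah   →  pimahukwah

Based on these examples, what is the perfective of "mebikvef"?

pimebikvef

"mebikvef" has 3 vowels. The stems with 3 vowels (fahinuh → pifahinuh, mahukwah → pimahukwah, vukilof → pivukilof) add the prefix pi-.
The other pattern: stems with 1 vowel add -et.
So mebikvef → pimebikvef.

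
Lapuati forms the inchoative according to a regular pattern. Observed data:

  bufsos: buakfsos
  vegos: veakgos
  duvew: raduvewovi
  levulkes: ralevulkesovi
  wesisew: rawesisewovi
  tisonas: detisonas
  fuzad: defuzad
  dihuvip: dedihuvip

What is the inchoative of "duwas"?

"duwas" has last vowel 'a'. The stems whose last vowel is 'a' (tisonas → detisonas, fuzad → defuzad) add the prefix de-.
The other patterns: stems whose last vowel is 'o' insert -ak- after the first vowel; stems whose last vowel is 'e' add ra- … -ovi around the stem.
So duwas → deduwas.

deduwas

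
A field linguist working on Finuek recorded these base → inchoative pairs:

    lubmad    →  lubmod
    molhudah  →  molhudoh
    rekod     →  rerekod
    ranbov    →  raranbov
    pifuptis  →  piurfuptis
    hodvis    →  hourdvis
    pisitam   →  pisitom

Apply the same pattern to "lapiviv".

laurpiviv

lubmad and rekod both end in -d yet inflect differently (lubmod, rerekod), so the final letter is not what conditions the rule; the last vowel is.
"lapiviv" has last vowel 'i'. The stems whose last vowel is 'i' (hodvis → hourdvis, pifuptis → piurfuptis) insert -ur- after the first vowel.
The other patterns: stems whose last vowel is 'a' change the last vowel to 'o'; stems whose last vowel is 'o' repeat the first consonant+vowel as a prefix.
So lapiviv → laurpiviv.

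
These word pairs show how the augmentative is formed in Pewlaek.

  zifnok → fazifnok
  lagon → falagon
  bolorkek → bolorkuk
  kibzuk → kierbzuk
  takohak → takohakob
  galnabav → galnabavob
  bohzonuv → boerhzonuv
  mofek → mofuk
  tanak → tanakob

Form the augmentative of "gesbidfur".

geersbidfur

tanak and bolorkek both end in -k yet inflect differently (tanakob, bolorkuk), so the final letter is not what conditions the rule; the last vowel is.
"gesbidfur" has last vowel 'u'. The stems whose last vowel is 'u' (kibzuk → kierbzuk, bohzonuv → boerhzonuv) insert -er- after the first vowel.
The other patterns: stems whose last vowel is 'a' add -ob; stems whose last vowel is 'e' change the last vowel to 'u'; stems whose last vowel is 'o' add the prefix fa-.
So gesbidfur → geersbidfur.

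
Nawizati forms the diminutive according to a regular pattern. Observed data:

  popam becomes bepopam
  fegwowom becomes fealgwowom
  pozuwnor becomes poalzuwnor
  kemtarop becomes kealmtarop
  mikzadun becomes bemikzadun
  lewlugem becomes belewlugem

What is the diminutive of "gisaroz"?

fegwowom and lewlugem both end in -m yet inflect differently (fealgwowom, belewlugem), so the final letter is not what conditions the rule; the last vowel is.
"gisaroz" has last vowel 'o'. The stems whose last vowel is 'o' (kemtarop → kealmtarop, fegwowom → fealgwowom, pozuwnor → poalzuwnor) insert -al- after the first vowel.
The other pattern: stems whose last vowel is 'a', 'e' or 'u' add the prefix be-.
So gisaroz → gialsaroz.

gialsaroz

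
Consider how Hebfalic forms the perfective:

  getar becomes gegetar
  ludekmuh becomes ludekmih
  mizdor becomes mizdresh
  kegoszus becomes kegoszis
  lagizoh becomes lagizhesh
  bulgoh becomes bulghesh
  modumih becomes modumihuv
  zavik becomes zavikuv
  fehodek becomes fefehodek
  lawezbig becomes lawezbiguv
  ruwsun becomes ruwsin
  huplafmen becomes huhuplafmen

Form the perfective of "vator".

ludekmuh and modumih both end in -h yet inflect differently (ludekmih, modumihuv), so the final letter is not what conditions the rule; the last vowel is.
"vator" has last vowel 'o'. The stems whose last vowel is 'o' (mizdor → mizdresh, bulgoh → bulghesh, lagizoh → lagizhesh) delete the last vowel and add -esh.
So vator → vatresh.

vatresh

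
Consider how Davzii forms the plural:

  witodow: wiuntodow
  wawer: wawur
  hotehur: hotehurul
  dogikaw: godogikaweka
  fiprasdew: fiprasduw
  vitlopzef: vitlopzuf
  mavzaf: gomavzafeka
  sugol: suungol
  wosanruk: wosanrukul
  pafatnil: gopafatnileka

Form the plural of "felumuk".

felumukul

dogikaw and witodow both end in -w yet inflect differently (godogikaweka, wiuntodow), so the final letter is not what conditions the rule; the last vowel is.
"felumuk" has last vowel 'u'. The stems whose last vowel is 'u' (hotehur → hotehurul, wosanruk → wosanrukul) add -ul.
So felumuk → felumukul.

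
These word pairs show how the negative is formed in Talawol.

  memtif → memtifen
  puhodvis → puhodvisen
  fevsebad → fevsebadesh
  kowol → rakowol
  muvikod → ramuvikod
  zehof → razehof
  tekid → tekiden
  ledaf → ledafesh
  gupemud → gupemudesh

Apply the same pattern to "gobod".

tekid and muvikod both end in -d yet inflect differently (tekiden, ramuvikod), so the final letter is not what conditions the rule; the last vowel is.
"gobod" has last vowel 'o'. The stems whose last vowel is 'o' (kowol → rakowol, muvikod → ramuvikod, zehof → razehof) add the prefix ra-.
So gobod → ragobod.

ragobod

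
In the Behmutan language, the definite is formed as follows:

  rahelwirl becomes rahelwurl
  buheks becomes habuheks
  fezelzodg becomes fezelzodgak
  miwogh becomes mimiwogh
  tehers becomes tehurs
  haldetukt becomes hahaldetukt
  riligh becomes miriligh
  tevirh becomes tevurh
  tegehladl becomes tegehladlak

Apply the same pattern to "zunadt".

tegehladl and rahelwirl both end in -l yet inflect differently (tegehladlak, rahelwurl), so the final letter is not what conditions the rule; the second-to-last letter is.
"zunadt" has second-to-last letter 'd'. The stems whose second-to-last letter is 'd' (tegehladl → tegehladlak, fezelzodg → fezelzodgak) add -ak.
The other patterns: stems whose second-to-last letter is 'r' change the last vowel to 'u'; stems whose second-to-last letter is 'g' add the prefix mi-; stems whose second-to-last letter is 'k' add the prefix ha-.
So zunadt → zunadtak.

zunadtak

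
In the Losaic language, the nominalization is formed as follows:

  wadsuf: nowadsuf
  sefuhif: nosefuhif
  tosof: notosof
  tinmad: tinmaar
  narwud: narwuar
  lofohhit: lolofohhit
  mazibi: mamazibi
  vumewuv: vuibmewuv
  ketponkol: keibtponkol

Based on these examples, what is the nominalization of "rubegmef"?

"rubegmef" ends in -f. The stems ending in -f (wadsuf → nowadsuf, sefuhif → nosefuhif, tosof → notosof) add the prefix no-.
The other patterns: stems ending in -d drop the final letter and add -ar; stems ending in -i or -t repeat the first consonant+vowel as a prefix; stems ending in -l or -v insert -ib- after the first vowel.
So rubegmef → norubegmef.

norubegmef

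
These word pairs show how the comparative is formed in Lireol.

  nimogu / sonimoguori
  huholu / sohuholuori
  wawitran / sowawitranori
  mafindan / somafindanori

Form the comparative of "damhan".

sodamhanori

Every pair shown (nimogu → sonimoguori, huholu → sohuholuori, wawitran → sowawitranori, …) follows the same rule: add so- … -ori around the stem.
So damhan → sodamhanori.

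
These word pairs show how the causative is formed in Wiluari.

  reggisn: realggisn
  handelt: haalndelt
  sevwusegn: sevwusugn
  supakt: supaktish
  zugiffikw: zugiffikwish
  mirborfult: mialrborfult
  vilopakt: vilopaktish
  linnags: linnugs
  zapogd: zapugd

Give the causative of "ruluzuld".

"ruluzuld" has second-to-last letter 'l'. The stems whose second-to-last letter is 'l' (mirborfult → mialrborfult, handelt → haalndelt) insert -al- after the first vowel.
So ruluzuld → rualluzuld.

rualluzuld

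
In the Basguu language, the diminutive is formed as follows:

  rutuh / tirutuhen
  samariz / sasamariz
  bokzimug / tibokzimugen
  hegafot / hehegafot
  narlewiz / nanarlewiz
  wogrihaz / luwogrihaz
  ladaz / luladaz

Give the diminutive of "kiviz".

wogrihaz and narlewiz both end in -z yet inflect differently (luwogrihaz, nanarlewiz), so the final letter is not what conditions the rule; the last vowel is.
"kiviz" has last vowel 'i'. The stems whose last vowel is 'i' (narlewiz → nanarlewiz, samariz → sasamariz) repeat the first consonant+vowel as a prefix.
So kiviz → kikiviz.

kikiviz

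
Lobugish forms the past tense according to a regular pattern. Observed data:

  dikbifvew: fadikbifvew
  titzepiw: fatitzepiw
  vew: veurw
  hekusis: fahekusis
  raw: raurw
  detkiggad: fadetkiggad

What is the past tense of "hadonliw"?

raw and titzepiw both end in -w yet inflect differently (raurw, fatitzepiw), so the final letter is not what conditions the rule; the number of vowels is.
"hadonliw" has 3 vowels. The stems with 3 vowels (hekusis → fahekusis, titzepiw → fatitzepiw, detkiggad → fadetkiggad) add the prefix fa-.
The other pattern: stems with 1 vowel insert -ur- after the first vowel.
So hadonliw → fahadonliw.

fahadonliw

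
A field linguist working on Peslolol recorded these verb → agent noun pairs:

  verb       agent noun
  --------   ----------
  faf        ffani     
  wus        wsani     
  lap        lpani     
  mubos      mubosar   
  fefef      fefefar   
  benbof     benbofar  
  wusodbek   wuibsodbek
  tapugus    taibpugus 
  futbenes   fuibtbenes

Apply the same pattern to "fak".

wus and mubos both end in -s yet inflect differently (wsani, mubosar), so the final letter is not what conditions the rule; the number of vowels is.
"fak" has 1 vowel. The stems with 1 vowel (faf → ffani, wus → wsani, lap → lpani) delete the last vowel and add -ani.
So fak → fkani.

fkani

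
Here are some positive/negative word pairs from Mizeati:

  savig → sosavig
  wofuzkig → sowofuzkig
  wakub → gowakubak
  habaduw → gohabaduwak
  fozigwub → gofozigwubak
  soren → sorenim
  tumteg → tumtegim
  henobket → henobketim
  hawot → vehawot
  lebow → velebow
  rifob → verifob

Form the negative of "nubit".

savig and tumteg both end in -g yet inflect differently (sosavig, tumtegim), so the final letter is not what conditions the rule; the last vowel is.
"nubit" has last vowel 'i'. The stems whose last vowel is 'i' (savig → sosavig, wofuzkig → sowofuzkig) add the prefix so-.
The other patterns: stems whose last vowel is 'u' add go- … -ak around the stem; stems whose last vowel is 'e' add -im; stems whose last vowel is 'o' add the prefix ve-.
So nubit → sonubit.

sonubit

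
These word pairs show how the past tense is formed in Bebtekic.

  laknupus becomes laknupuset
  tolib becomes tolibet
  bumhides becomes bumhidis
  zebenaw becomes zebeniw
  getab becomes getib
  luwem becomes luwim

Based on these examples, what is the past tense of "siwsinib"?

siwsinibet

laknupus and bumhides both end in -s yet inflect differently (laknupuset, bumhidis), so the final letter is not what conditions the rule; the last vowel is.
"siwsinib" has last vowel 'i'. The one such stem in the data (tolib → tolibet) adds -et, so the same rule applies.
So siwsinib → siwsinibet.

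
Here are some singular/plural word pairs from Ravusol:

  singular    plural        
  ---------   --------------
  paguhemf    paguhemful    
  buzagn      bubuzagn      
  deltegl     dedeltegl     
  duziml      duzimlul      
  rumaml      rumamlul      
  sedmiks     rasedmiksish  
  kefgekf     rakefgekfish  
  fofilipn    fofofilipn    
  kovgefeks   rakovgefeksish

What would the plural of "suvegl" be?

susuvegl

"suvegl" has second-to-last letter 'g'. The stems whose second-to-last letter is 'g' (deltegl → dedeltegl, buzagn → bubuzagn) repeat the first consonant+vowel as a prefix.
So suvegl → susuvegl.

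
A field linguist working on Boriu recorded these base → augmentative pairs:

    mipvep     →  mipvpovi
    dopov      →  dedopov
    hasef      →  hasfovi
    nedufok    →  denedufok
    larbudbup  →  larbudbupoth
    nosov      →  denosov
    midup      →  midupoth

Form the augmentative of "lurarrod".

mipvep and larbudbup both end in -p yet inflect differently (mipvpovi, larbudbupoth), so the final letter is not what conditions the rule; the last vowel is.
"lurarrod" has last vowel 'o'. The stems whose last vowel is 'o' (nosov → denosov, nedufok → denedufok, dopov → dedopov) add the prefix de-.
The other patterns: stems whose last vowel is 'e' delete the last vowel and add -ovi; stems whose last vowel is 'u' add -oth.
So lurarrod → delurarrod.

delurarrod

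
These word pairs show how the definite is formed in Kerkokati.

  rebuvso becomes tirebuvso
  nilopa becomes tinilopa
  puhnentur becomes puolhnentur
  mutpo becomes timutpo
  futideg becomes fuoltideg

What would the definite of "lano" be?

"lano" ends in a vowel. The stems ending in a vowel (mutpo → timutpo, nilopa → tinilopa, rebuvso → tirebuvso) add the prefix ti-.
So lano → tilano.

tilano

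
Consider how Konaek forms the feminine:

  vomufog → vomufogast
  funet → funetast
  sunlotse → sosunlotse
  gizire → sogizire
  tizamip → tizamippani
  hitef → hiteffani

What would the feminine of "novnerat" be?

novneratast

funet and sunlotse both have last vowel 'e' yet inflect differently (funetast, sosunlotse), so the last vowel is not what conditions the rule; the final letter is.
"novnerat" ends in -t. The one such stem in the data (funet → funetast) adds -ast, so the same rule applies.
The other patterns: stems ending in -e add the prefix so-; stems ending in -f or -p double the final consonant and add -ani.
So novnerat → novneratast.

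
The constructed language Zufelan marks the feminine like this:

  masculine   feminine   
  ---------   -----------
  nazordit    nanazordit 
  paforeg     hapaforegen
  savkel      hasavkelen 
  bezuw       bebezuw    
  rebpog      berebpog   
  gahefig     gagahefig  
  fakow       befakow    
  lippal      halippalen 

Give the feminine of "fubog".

befubog

"fubog" has last vowel 'o'. The stems whose last vowel is 'o' (fakow → befakow, rebpog → berebpog) add the prefix be-.
So fubog → befubog.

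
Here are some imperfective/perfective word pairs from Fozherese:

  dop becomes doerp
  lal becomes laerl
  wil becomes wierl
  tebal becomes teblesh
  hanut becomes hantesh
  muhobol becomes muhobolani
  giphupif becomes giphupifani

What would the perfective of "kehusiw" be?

lal and tebal both end in -l yet inflect differently (laerl, teblesh), so the final letter is not what conditions the rule; the number of vowels is.
"kehusiw" has 3 vowels. The stems with 3 vowels (muhobol → muhobolani, giphupif → giphupifani) add -ani.
The other patterns: stems with 1 vowel insert -er- after the first vowel; stems with 2 vowels delete the last vowel and add -esh.
So kehusiw → kehusiwani.

kehusiwani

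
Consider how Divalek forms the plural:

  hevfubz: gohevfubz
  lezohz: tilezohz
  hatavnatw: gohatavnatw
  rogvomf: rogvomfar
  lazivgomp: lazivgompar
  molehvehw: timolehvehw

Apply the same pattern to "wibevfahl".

tiwibevfahl

"wibevfahl" has second-to-last letter 'h'. The stems whose second-to-last letter is 'h' (lezohz → tilezohz, molehvehw → timolehvehw) add the prefix ti-.
So wibevfahl → tiwibevfahl.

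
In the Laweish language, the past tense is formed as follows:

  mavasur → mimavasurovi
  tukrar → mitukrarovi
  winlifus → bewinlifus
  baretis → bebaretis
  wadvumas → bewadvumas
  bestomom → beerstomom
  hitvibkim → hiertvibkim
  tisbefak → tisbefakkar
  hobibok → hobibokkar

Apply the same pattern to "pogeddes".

mavasur and winlifus both have last vowel 'u' yet inflect differently (mimavasurovi, bewinlifus), so the last vowel is not what conditions the rule; the final letter is.
"pogeddes" ends in -s. The stems ending in -s (winlifus → bewinlifus, baretis → bebaretis, wadvumas → bewadvumas) add the prefix be-.
So pogeddes → bepogeddes.

bepogeddes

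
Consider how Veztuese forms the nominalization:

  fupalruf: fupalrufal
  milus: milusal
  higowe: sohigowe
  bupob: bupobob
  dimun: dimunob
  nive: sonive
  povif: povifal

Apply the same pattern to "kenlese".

fupalruf and dimun both have last vowel 'u' yet inflect differently (fupalrufal, dimunob), so the last vowel is not what conditions the rule; the final letter is.
"kenlese" ends in -e. The stems ending in -e (higowe → sohigowe, nive → sonive) add the prefix so-.
The other patterns: stems ending in -f or -s add -al; stems ending in -b or -n add -ob.
So kenlese → sokenlese.

sokenlese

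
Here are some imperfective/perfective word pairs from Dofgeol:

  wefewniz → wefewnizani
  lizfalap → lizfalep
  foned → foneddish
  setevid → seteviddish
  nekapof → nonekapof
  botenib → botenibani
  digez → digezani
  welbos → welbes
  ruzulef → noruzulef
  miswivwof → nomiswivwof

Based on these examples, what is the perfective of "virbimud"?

"virbimud" ends in -d. The stems ending in -d (setevid → seteviddish, foned → foneddish) double the final consonant and add -ish.
The other patterns: stems ending in -f add the prefix no-; stems ending in -b or -z add -ani; stems ending in -p or -s change the last vowel to 'e'.
So virbimud → virbimuddish.

virbimuddish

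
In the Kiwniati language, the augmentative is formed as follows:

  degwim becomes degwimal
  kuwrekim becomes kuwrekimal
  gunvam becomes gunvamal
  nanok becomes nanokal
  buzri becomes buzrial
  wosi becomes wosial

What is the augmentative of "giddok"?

Every pair shown (degwim → degwimal, kuwrekim → kuwrekimal, gunvam → gunvamal, …) follows the same rule: add -al.
So giddok → giddokal.

giddokal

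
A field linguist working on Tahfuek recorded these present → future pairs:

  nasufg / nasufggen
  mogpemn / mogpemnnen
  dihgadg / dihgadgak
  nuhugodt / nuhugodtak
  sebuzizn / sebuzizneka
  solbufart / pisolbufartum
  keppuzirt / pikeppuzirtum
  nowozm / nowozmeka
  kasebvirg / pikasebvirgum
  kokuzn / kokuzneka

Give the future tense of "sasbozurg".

dihgadg and kasebvirg both end in -g yet inflect differently (dihgadgak, pikasebvirgum), so the final letter is not what conditions the rule; the second-to-last letter is.
"sasbozurg" has second-to-last letter 'r'. The stems whose second-to-last letter is 'r' (kasebvirg → pikasebvirgum, keppuzirt → pikeppuzirtum, solbufart → pisolbufartum) add pi- … -um around the stem.
The other patterns: stems whose second-to-last letter is 'd' add -ak; stems whose second-to-last letter is 'f' or 'm' double the final consonant and add -en; stems whose second-to-last letter is 'z' add -eka.
So sasbozurg → pisasbozurgum.

pisasbozurgum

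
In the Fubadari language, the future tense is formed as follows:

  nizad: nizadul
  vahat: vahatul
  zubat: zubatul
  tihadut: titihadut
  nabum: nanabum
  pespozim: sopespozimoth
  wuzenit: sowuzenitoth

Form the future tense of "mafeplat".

mafeplatul

"mafeplat" has last vowel 'a'. The stems whose last vowel is 'a' (nizad → nizadul, vahat → vahatul, zubat → zubatul) add -ul.
The other patterns: stems whose last vowel is 'u' repeat the first consonant+vowel as a prefix; stems whose last vowel is 'i' add so- … -oth around the stem.
So mafeplat → mafeplatul.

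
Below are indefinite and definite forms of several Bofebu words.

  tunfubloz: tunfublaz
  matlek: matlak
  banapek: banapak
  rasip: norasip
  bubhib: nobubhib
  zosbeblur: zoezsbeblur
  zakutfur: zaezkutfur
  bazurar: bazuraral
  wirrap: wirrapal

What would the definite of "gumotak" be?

"gumotak" has last vowel 'a'. The stems whose last vowel is 'a' (bazurar → bazuraral, wirrap → wirrapal) add -al.
The other patterns: stems whose last vowel is 'e' or 'o' change the last vowel to 'a'; stems whose last vowel is 'i' add the prefix no-; stems whose last vowel is 'u' insert -ez- after the first vowel.
So gumotak → gumotakal.

gumotakal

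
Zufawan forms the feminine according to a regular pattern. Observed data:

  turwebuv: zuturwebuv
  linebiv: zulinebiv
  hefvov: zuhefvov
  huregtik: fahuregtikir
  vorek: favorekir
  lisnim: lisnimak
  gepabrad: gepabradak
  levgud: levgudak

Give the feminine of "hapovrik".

linebiv and huregtik both have last vowel 'i' yet inflect differently (zulinebiv, fahuregtikir), so the last vowel is not what conditions the rule; the final letter is.
"hapovrik" ends in -k. The stems ending in -k (huregtik → fahuregtikir, vorek → favorekir) add fa- … -ir around the stem.
The other patterns: stems ending in -v add the prefix zu-; stems ending in -d or -m add -ak.
So hapovrik → fahapovrikir.

fahapovrikir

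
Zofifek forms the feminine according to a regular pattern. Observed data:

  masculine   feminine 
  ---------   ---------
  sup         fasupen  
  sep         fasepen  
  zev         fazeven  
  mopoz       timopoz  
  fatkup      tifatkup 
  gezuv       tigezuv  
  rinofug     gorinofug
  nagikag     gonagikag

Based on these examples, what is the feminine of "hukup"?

"hukup" has 2 vowels. The stems with 2 vowels (mopoz → timopoz, fatkup → tifatkup, gezuv → tigezuv) add the prefix ti-.
The other patterns: stems with 1 vowel add fa- … -en around the stem; stems with 3 vowels add the prefix go-.
So hukup → tihukup.

tihukup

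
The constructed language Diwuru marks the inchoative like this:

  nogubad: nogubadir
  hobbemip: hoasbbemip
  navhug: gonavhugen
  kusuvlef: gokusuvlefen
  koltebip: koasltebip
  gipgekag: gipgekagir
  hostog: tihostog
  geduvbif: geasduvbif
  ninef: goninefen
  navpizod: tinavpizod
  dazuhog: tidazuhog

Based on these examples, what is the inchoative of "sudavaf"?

geduvbif and kusuvlef both end in -f yet inflect differently (geasduvbif, gokusuvlefen), so the final letter is not what conditions the rule; the last vowel is.
"sudavaf" has last vowel 'a'. The stems whose last vowel is 'a' (nogubad → nogubadir, gipgekag → gipgekagir) add -ir.
So sudavaf → sudavafir.

sudavafir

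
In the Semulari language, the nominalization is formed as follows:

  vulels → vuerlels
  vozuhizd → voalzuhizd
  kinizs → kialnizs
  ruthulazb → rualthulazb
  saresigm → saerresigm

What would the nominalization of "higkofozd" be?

kinizs and vulels both end in -s yet inflect differently (kialnizs, vuerlels), so the final letter is not what conditions the rule; the second-to-last letter is.
"higkofozd" has second-to-last letter 'z'. The stems whose second-to-last letter is 'z' (vozuhizd → voalzuhizd, kinizs → kialnizs, ruthulazb → rualthulazb) insert -al- after the first vowel.
The other pattern: stems whose second-to-last letter is 'g' or 'l' insert -er- after the first vowel.
So higkofozd → hialgkofozd.

hialgkofozd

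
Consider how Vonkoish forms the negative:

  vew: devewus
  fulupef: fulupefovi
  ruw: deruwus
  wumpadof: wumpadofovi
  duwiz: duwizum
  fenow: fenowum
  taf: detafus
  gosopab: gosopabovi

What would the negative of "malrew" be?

vew and fenow both end in -w yet inflect differently (devewus, fenowum), so the final letter is not what conditions the rule; the number of vowels is.
"malrew" has 2 vowels. The stems with 2 vowels (duwiz → duwizum, fenow → fenowum) add -um.
So malrew → malrewum.

malrewum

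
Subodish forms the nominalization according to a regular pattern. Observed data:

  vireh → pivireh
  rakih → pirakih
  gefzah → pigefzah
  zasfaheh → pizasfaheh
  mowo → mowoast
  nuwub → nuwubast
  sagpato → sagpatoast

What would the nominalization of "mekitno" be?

mekitnoast

"mekitno" ends in -o. The stems ending in -o (mowo → mowoast, sagpato → sagpatoast) add -ast.
So mekitno → mekitnoast.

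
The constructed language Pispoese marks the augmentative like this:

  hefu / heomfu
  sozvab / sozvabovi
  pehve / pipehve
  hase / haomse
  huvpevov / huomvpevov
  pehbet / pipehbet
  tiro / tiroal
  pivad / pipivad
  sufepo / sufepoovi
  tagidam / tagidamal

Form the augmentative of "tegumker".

tegumkeral

"tegumker" begins with t-. The stems beginning with t- (tagidam → tagidamal, tiro → tiroal) add -al.
So tegumker → tegumkeral.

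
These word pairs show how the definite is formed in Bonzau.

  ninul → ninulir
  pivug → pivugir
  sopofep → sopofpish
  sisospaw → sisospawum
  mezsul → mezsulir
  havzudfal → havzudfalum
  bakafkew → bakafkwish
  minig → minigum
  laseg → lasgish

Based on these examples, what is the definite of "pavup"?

pavupir

laseg and pivug both end in -g yet inflect differently (lasgish, pivugir), so the final letter is not what conditions the rule; the last vowel is.
"pavup" has last vowel 'u'. The stems whose last vowel is 'u' (ninul → ninulir, pivug → pivugir, mezsul → mezsulir) add -ir.
So pavup → pavupir.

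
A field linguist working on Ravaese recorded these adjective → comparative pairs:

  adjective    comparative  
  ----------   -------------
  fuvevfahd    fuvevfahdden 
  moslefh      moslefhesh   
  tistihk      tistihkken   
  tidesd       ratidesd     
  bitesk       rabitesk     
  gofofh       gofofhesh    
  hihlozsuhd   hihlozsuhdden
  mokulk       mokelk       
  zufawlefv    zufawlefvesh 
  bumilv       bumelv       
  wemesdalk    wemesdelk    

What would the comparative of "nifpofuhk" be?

nifpofuhkken

tistihk and bitesk both end in -k yet inflect differently (tistihkken, rabitesk), so the final letter is not what conditions the rule; the second-to-last letter is.
"nifpofuhk" has second-to-last letter 'h'. The stems whose second-to-last letter is 'h' (tistihk → tistihkken, hihlozsuhd → hihlozsuhdden, fuvevfahd → fuvevfahdden) double the final consonant and add -en.
The other patterns: stems whose second-to-last letter is 'f' add -esh; stems whose second-to-last letter is 's' add the prefix ra-; stems whose second-to-last letter is 'l' change the last vowel to 'e'.
So nifpofuhk → nifpofuhkken.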